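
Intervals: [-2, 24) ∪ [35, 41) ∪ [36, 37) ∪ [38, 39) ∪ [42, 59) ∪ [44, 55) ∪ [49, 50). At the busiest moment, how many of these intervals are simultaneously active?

Walk the sorted start/end points keeping a running depth.
The depth first hits 3 at 49.

3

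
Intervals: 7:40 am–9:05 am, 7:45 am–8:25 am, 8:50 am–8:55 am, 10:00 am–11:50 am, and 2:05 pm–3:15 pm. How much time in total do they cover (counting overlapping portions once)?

4 h 25 min

Merged: 7:40 am–9:05 am, 10:00 am–11:50 am, 2:05 pm–3:15 pm.
Lengths: 1 h 25 min + 1 h 50 min + 1 h 10 min = 4 h 25 min.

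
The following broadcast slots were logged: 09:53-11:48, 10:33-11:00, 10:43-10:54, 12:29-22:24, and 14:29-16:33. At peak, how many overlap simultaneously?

3

At 10:43, 3 of the intervals are simultaneously active.
No point has more.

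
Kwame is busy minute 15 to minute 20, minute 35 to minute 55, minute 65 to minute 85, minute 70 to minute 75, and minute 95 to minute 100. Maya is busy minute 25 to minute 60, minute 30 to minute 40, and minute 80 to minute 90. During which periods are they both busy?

Merge the first list: minute 15 to minute 20, minute 35 to minute 55, minute 65 to minute 85, minute 95 to minute 100.
Merge the second list: minute 25 to minute 60, minute 80 to minute 90.
minute 15 to minute 20 meets no B interval.
minute 35 to minute 55 ∩ B → minute 35 to minute 55.
minute 65 to minute 85 ∩ B → minute 80 to minute 85.
minute 95 to minute 100 meets no B interval.

minute 35 to minute 55, minute 80 to minute 85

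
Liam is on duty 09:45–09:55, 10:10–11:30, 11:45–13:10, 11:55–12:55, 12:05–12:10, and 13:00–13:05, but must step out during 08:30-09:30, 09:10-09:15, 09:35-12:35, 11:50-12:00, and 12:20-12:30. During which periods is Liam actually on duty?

Merge the first list: 09:45-09:55, 10:10-11:30, 11:45-13:10.
Merge the second list: 08:30-09:30, 09:35-12:35.
09:45-09:55: fully covered by B → removed.
10:10-11:30: fully covered by B → removed.
11:45-13:10 minus B → 12:35-13:10.

12:35-13:10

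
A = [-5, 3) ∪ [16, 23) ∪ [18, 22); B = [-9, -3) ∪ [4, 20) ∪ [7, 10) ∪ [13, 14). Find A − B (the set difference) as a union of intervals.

[-3, 3) ∪ [20, 23)

A, merged: [-5, 3), [16, 23).
B, merged: [-9, -3), [4, 20).
[-5, 3) with B removed leaves [-3, 3).
[16, 23) with B removed leaves [20, 23).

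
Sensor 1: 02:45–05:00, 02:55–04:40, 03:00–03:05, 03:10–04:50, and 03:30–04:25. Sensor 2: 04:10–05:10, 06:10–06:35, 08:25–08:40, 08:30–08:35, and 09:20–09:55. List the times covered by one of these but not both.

First set merges to 02:45–05:00.
Second set merges to 04:10–05:10, 06:10–06:35, 08:25–08:40, 09:20–09:55.
A but not B: 02:45–04:10.
B but not A: 05:00–05:10, 06:10–06:35, 08:25–08:40, 09:20–09:55.
Combining gives A △ B.

02:45–04:10, 05:00–05:10, 06:10–06:35, 08:25–08:40, 09:20–09:55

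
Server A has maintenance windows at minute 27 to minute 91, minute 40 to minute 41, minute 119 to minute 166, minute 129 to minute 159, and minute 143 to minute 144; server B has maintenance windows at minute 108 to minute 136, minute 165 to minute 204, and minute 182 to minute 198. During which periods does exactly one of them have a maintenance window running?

minute 27 to minute 91, minute 108 to minute 119, minute 136 to minute 165, minute 166 to minute 204

First set merges to minute 27 to minute 91, minute 119 to minute 166.
Second set merges to minute 108 to minute 136, minute 165 to minute 204.
A \ B = minute 27 to minute 91, minute 136 to minute 165.
B \ A = minute 108 to minute 119, minute 166 to minute 204.
Union of the two gives the symmetric difference.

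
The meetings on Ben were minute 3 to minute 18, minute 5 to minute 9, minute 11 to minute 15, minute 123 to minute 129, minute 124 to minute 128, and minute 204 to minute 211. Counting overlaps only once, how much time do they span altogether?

28 minutes

Merged: minute 3 to minute 18, minute 123 to minute 129, minute 204 to minute 211.
Lengths: 15 minutes + 6 minutes + 7 minutes = 28 minutes.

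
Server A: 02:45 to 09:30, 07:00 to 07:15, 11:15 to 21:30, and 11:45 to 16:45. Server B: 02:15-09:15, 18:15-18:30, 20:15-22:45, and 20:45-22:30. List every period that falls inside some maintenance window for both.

First set merges to 02:45–09:30, 11:15–21:30.
Second set merges to 02:15–09:15, 18:15–18:30, 20:15–22:45.
02:45–09:30 meets the second set on 02:45–09:15.
11:15–21:30 meets the second set on 18:15–18:30, 20:15–21:30.

02:45–09:15, 18:15–18:30, 20:15–21:30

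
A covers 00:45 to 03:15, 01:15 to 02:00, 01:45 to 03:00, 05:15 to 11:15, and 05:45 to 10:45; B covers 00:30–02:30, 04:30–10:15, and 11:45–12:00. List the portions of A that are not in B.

02:30–03:15, 10:15–11:15

A, merged: 00:45–03:15, 05:15–11:15.
00:45–03:15 minus B → 02:30–03:15.
05:15–11:15 minus B → 10:15–11:15.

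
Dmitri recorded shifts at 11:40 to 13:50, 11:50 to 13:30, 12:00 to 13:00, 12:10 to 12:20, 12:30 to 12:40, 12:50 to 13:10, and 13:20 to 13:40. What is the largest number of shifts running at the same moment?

At 12:10, 4 of the intervals are simultaneously active.
No point has more.

4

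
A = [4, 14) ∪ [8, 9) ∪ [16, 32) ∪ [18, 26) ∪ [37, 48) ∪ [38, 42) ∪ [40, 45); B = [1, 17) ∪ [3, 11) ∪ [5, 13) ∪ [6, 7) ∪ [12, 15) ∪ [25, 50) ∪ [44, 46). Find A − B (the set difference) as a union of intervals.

[17, 25)

A, merged: [4, 14), [16, 32), [37, 48).
B, merged: [1, 17), [25, 50).
[4, 14) lies entirely inside B → drops out.
[16, 32) with B removed leaves [17, 25).
[37, 48) lies entirely inside B → drops out.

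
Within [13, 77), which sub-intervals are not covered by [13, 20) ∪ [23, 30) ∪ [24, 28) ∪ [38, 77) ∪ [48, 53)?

The merged coverage is [13, 20), [23, 30), [38, 77).
Gaps within [13, 77): [20, 23), [30, 38).

[20, 23) ∪ [30, 38)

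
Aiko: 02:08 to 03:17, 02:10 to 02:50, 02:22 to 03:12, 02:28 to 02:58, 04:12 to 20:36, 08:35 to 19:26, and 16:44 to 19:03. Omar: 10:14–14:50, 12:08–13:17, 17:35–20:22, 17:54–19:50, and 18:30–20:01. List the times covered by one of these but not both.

02:08–03:17, 04:12–10:14, 14:50–17:35, 20:22–20:36

Merge the first list: 02:08–03:17, 04:12–20:36.
Merge the second list: 10:14–14:50, 17:35–20:22.
Only in the first: 02:08–03:17, 04:12–10:14, 14:50–17:35, 20:22–20:36.
Only in the second: none.
Together these are the periods covered by exactly one.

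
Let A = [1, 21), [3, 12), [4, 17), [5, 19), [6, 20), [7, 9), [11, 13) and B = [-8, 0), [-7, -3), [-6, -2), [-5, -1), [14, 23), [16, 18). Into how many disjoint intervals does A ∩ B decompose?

1

Merge the first list: [1, 21).
Merge the second list: [-8, 0), [14, 23).
A ∩ B = [14, 21).
That is 1 disjoint piece.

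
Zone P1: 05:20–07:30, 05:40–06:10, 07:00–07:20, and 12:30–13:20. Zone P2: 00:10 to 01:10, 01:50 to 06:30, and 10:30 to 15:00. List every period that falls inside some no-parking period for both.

Merge the first list: 05:20–07:30, 12:30–13:20.
05:20–07:30 meets the second set on 05:20–06:30.
12:30–13:20 meets the second set on 12:30–13:20.

05:20–06:30, 12:30–13:20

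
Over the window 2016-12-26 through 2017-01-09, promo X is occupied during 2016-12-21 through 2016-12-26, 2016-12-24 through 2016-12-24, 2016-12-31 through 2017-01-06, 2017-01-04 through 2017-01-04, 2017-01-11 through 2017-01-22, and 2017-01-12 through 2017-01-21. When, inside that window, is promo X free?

Covered (merged): 2016-12-21 through 2016-12-26, 2016-12-31 through 2017-01-06, 2017-01-11 through 2017-01-22.
Complement within 2016-12-26 through 2017-01-09: 2016-12-27 through 2016-12-30, 2017-01-07 through 2017-01-09.

2016-12-27 through 2016-12-30, 2017-01-07 through 2017-01-09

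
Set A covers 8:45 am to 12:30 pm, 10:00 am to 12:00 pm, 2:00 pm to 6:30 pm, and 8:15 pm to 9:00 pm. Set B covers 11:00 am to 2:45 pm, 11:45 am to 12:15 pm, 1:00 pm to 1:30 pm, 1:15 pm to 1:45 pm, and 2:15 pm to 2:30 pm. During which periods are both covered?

11:00 am-12:30 pm, 2:00 pm-2:45 pm

A, merged: 8:45 am-12:30 pm, 2:00 pm-6:30 pm, 8:15 pm-9:00 pm.
B, merged: 11:00 am-2:45 pm.
8:45 am-12:30 pm meets the second set on 11:00 am-12:30 pm.
2:00 pm-6:30 pm meets the second set on 2:00 pm-2:45 pm.
8:15 pm-9:00 pm: no overlap with the second set.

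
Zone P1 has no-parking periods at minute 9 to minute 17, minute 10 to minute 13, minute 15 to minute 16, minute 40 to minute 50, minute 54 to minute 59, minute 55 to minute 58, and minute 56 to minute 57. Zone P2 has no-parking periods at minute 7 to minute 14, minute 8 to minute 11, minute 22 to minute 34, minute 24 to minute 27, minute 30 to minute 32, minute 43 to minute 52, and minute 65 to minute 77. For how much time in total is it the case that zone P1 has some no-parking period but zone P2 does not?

11 minutes

First set merges to minute 9 to minute 17, minute 40 to minute 50, minute 54 to minute 59.
Second set merges to minute 7 to minute 14, minute 22 to minute 34, minute 43 to minute 52, minute 65 to minute 77.
A \ B = minute 14 to minute 17, minute 40 to minute 43, minute 54 to minute 59.
Total: 3 minutes + 3 minutes + 5 minutes = 11 minutes.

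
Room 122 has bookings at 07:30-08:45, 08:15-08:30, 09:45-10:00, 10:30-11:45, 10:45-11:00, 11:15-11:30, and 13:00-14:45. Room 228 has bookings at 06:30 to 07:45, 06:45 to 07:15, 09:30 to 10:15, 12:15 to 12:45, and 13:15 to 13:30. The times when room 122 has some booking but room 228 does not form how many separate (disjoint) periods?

4

A, merged: 07:30-08:45, 09:45-10:00, 10:30-11:45, 13:00-14:45.
B, merged: 06:30-07:45, 09:30-10:15, 12:15-12:45, 13:15-13:30.
A \ B = 07:45-08:45, 10:30-11:45, 13:00-13:15, 13:30-14:45.
That is 4 disjoint pieces.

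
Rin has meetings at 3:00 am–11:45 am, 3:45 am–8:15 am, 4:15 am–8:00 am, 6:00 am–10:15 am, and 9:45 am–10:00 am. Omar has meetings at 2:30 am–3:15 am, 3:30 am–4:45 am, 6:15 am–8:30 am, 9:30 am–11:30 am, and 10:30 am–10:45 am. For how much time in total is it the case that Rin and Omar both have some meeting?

A, merged: 3:00 am-11:45 am.
B, merged: 2:30 am-3:15 am, 3:30 am-4:45 am, 6:15 am-8:30 am, 9:30 am-11:30 am.
A ∩ B = 3:00 am-3:15 am, 3:30 am-4:45 am, 6:15 am-8:30 am, 9:30 am-11:30 am.
Total: 15 min + 1 h 15 min + 2 h 15 min + 2 h = 5 h 45 min.

5 h 45 min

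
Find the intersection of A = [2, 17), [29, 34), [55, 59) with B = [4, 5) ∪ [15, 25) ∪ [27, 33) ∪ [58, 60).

[2, 17) overlaps B on [4, 5), [15, 17).
[29, 34) overlaps B on [29, 33).
[55, 59) overlaps B on [58, 59).

[4, 5) ∪ [15, 17) ∪ [29, 33) ∪ [58, 59)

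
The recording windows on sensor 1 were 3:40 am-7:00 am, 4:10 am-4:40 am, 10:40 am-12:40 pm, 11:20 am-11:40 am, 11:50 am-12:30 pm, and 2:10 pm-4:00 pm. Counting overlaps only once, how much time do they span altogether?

7 h 10 min

Merged: 3:40 am–7:00 am, 10:40 am–12:40 pm, 2:10 pm–4:00 pm.
Lengths: 3 h 20 min + 2 h + 1 h 50 min = 7 h 10 min.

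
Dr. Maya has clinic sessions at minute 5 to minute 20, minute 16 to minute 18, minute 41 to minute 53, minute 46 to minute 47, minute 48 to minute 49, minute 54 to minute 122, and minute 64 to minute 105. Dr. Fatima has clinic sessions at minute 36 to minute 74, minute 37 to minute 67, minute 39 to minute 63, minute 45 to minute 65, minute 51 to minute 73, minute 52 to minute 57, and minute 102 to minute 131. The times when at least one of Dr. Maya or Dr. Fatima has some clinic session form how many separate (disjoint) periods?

2

First set merges to minute 5 to minute 20, minute 41 to minute 53, minute 54 to minute 122.
Second set merges to minute 36 to minute 74, minute 102 to minute 131.
A ∪ B = minute 5 to minute 20, minute 36 to minute 131.
That is 2 disjoint pieces.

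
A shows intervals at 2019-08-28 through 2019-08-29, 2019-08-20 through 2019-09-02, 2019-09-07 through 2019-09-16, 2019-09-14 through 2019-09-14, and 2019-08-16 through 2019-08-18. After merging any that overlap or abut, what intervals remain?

2019-08-16 through 2019-08-18, 2019-08-20 through 2019-09-02, 2019-09-07 through 2019-09-16

Sort by start: 2019-08-16 through 2019-08-18, 2019-08-20 through 2019-09-02, 2019-08-28 through 2019-08-29, 2019-09-07 through 2019-09-16, 2019-09-14 through 2019-09-14.
2019-08-20 through 2019-09-02 is disjoint → start new block.
2019-08-28 through 2019-08-29 overlaps/touches 2019-08-20 through 2019-09-02 → extend to 2019-08-20 through 2019-09-02.
2019-09-07 through 2019-09-16 is disjoint → start new block.
2019-09-14 through 2019-09-14 overlaps/touches 2019-09-07 through 2019-09-16 → extend to 2019-09-07 through 2019-09-16.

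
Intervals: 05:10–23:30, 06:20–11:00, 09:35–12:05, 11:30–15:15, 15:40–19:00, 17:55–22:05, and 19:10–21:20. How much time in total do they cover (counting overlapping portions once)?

Merged: 05:10-23:30.
Length: 18 h 20 min.

18 h 20 min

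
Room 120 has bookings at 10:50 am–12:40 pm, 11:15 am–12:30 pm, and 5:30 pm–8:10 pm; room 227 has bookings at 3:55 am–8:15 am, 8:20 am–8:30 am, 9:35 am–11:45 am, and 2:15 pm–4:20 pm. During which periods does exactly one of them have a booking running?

3:55 am–8:15 am, 8:20 am–8:30 am, 9:35 am–10:50 am, 11:45 am–12:40 pm, 2:15 pm–4:20 pm, 5:30 pm–8:10 pm

First set merges to 10:50 am–12:40 pm, 5:30 pm–8:10 pm.
A \ B = 11:45 am–12:40 pm, 5:30 pm–8:10 pm.
B \ A = 3:55 am–8:15 am, 8:20 am–8:30 am, 9:35 am–10:50 am, 2:15 pm–4:20 pm.
Union of the two gives the symmetric difference.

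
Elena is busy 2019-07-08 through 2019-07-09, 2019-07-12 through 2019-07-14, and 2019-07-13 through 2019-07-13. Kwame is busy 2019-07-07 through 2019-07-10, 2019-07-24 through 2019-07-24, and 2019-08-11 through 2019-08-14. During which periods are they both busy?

2019-07-08 through 2019-07-09

Merge the first list: 2019-07-08 through 2019-07-09, 2019-07-12 through 2019-07-14.
2019-07-08 through 2019-07-09 meets the second set on 2019-07-08 through 2019-07-09.
2019-07-12 through 2019-07-14: no overlap with the second set.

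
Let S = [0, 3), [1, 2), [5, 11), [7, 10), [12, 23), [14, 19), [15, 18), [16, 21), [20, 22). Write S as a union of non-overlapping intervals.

[1, 2) overlaps/touches [0, 3) → extend to [0, 3).
[5, 11) is disjoint → start new block.
[7, 10) overlaps/touches [5, 11) → extend to [5, 11).
[12, 23) is disjoint → start new block.
[14, 19) overlaps/touches [12, 23) → extend to [12, 23).
[15, 18) overlaps/touches [12, 23) → extend to [12, 23).
[16, 21) overlaps/touches [12, 23) → extend to [12, 23).
[20, 22) overlaps/touches [12, 23) → extend to [12, 23).

[0, 3) ∪ [5, 11) ∪ [12, 23)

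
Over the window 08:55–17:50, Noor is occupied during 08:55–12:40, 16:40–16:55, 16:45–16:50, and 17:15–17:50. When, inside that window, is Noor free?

12:40–16:40, 16:55–17:15

The merged coverage is 08:55–12:40, 16:40–16:55, 17:15–17:50.
Complement within 08:55–17:50: 12:40–16:40, 16:55–17:15.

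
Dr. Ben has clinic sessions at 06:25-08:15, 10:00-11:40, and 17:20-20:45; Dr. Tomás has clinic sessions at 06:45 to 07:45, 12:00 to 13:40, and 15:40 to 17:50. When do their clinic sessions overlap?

06:25-08:15 overlaps B on 06:45-07:45.
10:00-11:40 falls entirely outside B.
17:20-20:45 overlaps B on 17:20-17:50.

06:45-07:45, 17:20-17:50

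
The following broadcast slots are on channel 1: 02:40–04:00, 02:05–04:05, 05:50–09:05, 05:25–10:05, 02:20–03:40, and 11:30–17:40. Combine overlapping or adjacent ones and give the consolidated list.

02:05-04:05, 05:25-10:05, 11:30-17:40

Sort by start: 02:05-04:05, 02:20-03:40, 02:40-04:00, 05:25-10:05, 05:50-09:05, 11:30-17:40.
02:20-03:40 overlaps/touches 02:05-04:05 → extend to 02:05-04:05.
02:40-04:00 overlaps/touches 02:05-04:05 → extend to 02:05-04:05.
05:25-10:05 is disjoint → start new block.
05:50-09:05 overlaps/touches 05:25-10:05 → extend to 05:25-10:05.
11:30-17:40 is disjoint → start new block.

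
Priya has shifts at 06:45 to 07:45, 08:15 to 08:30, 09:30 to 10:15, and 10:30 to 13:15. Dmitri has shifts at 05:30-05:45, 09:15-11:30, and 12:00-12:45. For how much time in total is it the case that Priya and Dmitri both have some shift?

A ∩ B = 09:30-10:15, 10:30-11:30, 12:00-12:45.
Total: 45 min + 1 h + 45 min = 2 h 30 min.

2 h 30 min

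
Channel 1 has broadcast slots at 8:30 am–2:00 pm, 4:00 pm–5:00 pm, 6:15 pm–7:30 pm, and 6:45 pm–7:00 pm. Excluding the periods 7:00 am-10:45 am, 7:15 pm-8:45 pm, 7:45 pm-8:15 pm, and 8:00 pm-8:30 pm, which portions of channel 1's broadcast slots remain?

10:45 am-2:00 pm, 4:00 pm-5:00 pm, 6:15 pm-7:15 pm

Merge the first list: 8:30 am-2:00 pm, 4:00 pm-5:00 pm, 6:15 pm-7:30 pm.
Merge the second list: 7:00 am-10:45 am, 7:15 pm-8:45 pm.
8:30 am-2:00 pm minus B → 10:45 am-2:00 pm.
4:00 pm-5:00 pm: no B overlap → unchanged.
6:15 pm-7:30 pm minus B → 6:15 pm-7:15 pm.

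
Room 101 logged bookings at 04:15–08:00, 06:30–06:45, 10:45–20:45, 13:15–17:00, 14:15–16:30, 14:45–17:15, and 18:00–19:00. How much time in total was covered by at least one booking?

Merged: 04:15–08:00, 10:45–20:45.
Lengths: 3 h 45 min + 10 h = 13 h 45 min.

13 h 45 min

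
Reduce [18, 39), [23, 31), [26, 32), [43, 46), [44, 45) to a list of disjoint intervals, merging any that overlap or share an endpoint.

[23, 31) overlaps/touches [18, 39) → extend to [18, 39).
[26, 32) overlaps/touches [18, 39) → extend to [18, 39).
[43, 46) is disjoint → start new block.
[44, 45) overlaps/touches [43, 46) → extend to [43, 46).

[18, 39) ∪ [43, 46)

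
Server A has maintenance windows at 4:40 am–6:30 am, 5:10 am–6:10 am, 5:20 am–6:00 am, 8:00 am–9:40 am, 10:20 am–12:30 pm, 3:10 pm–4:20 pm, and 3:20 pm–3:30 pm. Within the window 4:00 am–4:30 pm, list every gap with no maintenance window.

4:00 am–4:40 am, 6:30 am–8:00 am, 9:40 am–10:20 am, 12:30 pm–3:10 pm, 4:20 pm–4:30 pm

The merged coverage is 4:40 am–6:30 am, 8:00 am–9:40 am, 10:20 am–12:30 pm, 3:10 pm–4:20 pm.
Uncovered inside 4:00 am–4:30 pm: 4:00 am–4:40 am, 6:30 am–8:00 am, 9:40 am–10:20 am, 12:30 pm–3:10 pm, 4:20 pm–4:30 pm.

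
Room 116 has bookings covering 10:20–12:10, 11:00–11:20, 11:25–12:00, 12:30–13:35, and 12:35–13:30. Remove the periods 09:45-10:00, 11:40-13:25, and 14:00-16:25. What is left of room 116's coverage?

Merge the first list: 10:20–12:10, 12:30–13:35.
10:20–12:10 \ B = 10:20–11:40.
12:30–13:35 \ B = 13:25–13:35.

10:20–11:40, 13:25–13:35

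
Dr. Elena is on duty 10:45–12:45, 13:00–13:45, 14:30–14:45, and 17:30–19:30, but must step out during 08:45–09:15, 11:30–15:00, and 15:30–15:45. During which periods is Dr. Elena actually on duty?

10:45–12:45 \ B = 10:45–11:30.
13:00–13:45: entirely removed.
14:30–14:45: entirely removed.
17:30–19:30: nothing removed.

10:45–11:30, 17:30–19:30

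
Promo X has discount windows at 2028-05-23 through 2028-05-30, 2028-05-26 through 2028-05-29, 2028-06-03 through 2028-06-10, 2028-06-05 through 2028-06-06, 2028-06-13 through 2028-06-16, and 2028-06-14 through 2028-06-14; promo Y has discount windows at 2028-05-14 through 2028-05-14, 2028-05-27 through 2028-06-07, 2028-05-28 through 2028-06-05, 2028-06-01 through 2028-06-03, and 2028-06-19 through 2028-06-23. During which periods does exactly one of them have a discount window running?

A, merged: 2028-05-23 through 2028-05-30, 2028-06-03 through 2028-06-10, 2028-06-13 through 2028-06-16.
B, merged: 2028-05-14 through 2028-05-14, 2028-05-27 through 2028-06-07, 2028-06-19 through 2028-06-23.
Only in the first: 2028-05-23 through 2028-05-26, 2028-06-08 through 2028-06-10, 2028-06-13 through 2028-06-16.
Only in the second: 2028-05-14 through 2028-05-14, 2028-05-31 through 2028-06-02, 2028-06-19 through 2028-06-23.
Together these are the periods covered by exactly one.

2028-05-14 through 2028-05-14, 2028-05-23 through 2028-05-26, 2028-05-31 through 2028-06-02, 2028-06-08 through 2028-06-10, 2028-06-13 through 2028-06-16, 2028-06-19 through 2028-06-23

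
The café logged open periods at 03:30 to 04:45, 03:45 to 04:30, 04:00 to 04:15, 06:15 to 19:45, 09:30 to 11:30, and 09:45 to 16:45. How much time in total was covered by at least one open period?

14 h 45 min

Merged: 03:30-04:45, 06:15-19:45.
Lengths: 1 h 15 min + 13 h 30 min = 14 h 45 min.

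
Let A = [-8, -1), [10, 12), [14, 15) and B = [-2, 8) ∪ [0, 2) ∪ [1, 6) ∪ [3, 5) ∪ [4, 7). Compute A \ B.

[-8, -2) ∪ [10, 12) ∪ [14, 15)

Second set merges to [-2, 8).
[-8, -1) minus B → [-8, -2).
[10, 12): no B overlap → unchanged.
[14, 15): no B overlap → unchanged.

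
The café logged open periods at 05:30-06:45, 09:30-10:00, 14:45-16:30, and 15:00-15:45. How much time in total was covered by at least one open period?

3 h 30 min

Merged: 05:30–06:45, 09:30–10:00, 14:45–16:30.
Lengths: 1 h 15 min + 30 min + 1 h 45 min = 3 h 30 min.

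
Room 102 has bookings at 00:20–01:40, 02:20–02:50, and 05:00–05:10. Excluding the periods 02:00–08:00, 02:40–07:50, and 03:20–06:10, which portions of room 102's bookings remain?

00:20–01:40

Second set merges to 02:00–08:00.
00:20–01:40: no B overlap → unchanged.
02:20–02:50: fully covered by B → removed.
05:00–05:10: fully covered by B → removed.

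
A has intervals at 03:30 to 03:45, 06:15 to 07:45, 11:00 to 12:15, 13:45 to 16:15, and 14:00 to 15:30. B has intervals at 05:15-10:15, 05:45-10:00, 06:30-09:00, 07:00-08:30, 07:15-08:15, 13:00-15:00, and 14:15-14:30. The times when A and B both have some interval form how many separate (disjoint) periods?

2

Merge the first list: 03:30–03:45, 06:15–07:45, 11:00–12:15, 13:45–16:15.
Merge the second list: 05:15–10:15, 13:00–15:00.
A ∩ B = 06:15–07:45, 13:45–15:00.
That is 2 disjoint pieces.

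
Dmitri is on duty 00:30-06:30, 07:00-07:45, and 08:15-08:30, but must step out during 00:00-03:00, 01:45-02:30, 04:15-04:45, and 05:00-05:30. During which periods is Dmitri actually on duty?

B, merged: 00:00–03:00, 04:15–04:45, 05:00–05:30.
00:30–06:30 with B removed leaves 03:00–04:15, 04:45–05:00, 05:30–06:30.
07:00–07:45 is untouched.
08:15–08:30 is untouched.

03:00–04:15, 04:45–05:00, 05:30–06:30, 07:00–07:45, 08:15–08:30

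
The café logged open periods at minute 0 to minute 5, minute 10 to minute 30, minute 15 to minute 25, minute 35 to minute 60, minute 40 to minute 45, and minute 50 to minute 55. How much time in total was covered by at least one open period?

50 minutes

Merged: minute 0 to minute 5, minute 10 to minute 30, minute 35 to minute 60.
Lengths: 5 minutes + 20 minutes + 25 minutes = 50 minutes.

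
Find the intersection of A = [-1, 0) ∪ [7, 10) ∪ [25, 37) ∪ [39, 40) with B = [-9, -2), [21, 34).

[25, 34)

[-1, 0) meets no B interval.
[7, 10) meets no B interval.
[25, 37) ∩ B → [25, 34).
[39, 40) meets no B interval.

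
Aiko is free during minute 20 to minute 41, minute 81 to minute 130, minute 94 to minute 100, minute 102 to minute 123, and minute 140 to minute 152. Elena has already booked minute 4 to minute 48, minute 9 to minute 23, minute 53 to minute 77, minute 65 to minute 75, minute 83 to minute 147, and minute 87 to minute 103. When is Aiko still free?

A, merged: minute 20 to minute 41, minute 81 to minute 130, minute 140 to minute 152.
B, merged: minute 4 to minute 48, minute 53 to minute 77, minute 83 to minute 147.
minute 20 to minute 41 lies entirely inside B → drops out.
minute 81 to minute 130 with B removed leaves minute 81 to minute 83.
minute 140 to minute 152 with B removed leaves minute 147 to minute 152.

minute 81 to minute 83, minute 147 to minute 152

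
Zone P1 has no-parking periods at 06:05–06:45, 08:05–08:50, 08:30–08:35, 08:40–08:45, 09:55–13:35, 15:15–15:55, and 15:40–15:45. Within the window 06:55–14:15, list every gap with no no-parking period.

The merged coverage is 06:05–06:45, 08:05–08:50, 09:55–13:35, 15:15–15:55.
Gaps within 06:55–14:15: 06:55–08:05, 08:50–09:55, 13:35–14:15.

06:55–08:05, 08:50–09:55, 13:35–14:15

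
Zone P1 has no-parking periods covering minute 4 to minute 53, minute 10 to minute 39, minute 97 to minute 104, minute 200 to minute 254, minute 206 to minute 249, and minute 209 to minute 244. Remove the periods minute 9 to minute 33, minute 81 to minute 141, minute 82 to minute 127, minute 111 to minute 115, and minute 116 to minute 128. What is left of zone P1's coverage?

First set merges to minute 4 to minute 53, minute 97 to minute 104, minute 200 to minute 254.
Second set merges to minute 9 to minute 33, minute 81 to minute 141.
minute 4 to minute 53 minus B → minute 4 to minute 9, minute 33 to minute 53.
minute 97 to minute 104: fully covered by B → removed.
minute 200 to minute 254: no B overlap → unchanged.

minute 4 to minute 9, minute 33 to minute 53, minute 200 to minute 254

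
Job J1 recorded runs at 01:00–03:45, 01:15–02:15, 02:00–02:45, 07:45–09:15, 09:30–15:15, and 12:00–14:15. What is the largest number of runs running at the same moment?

3

Sweep endpoints in order; track running count of active intervals.
Peak of 3 reached at 02:00.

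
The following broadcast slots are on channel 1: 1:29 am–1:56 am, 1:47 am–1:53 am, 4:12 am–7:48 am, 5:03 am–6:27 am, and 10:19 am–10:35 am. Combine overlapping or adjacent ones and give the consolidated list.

1:47 am–1:53 am overlaps/touches 1:29 am–1:56 am → extend to 1:29 am–1:56 am.
4:12 am–7:48 am is disjoint → start new block.
5:03 am–6:27 am overlaps/touches 4:12 am–7:48 am → extend to 4:12 am–7:48 am.
10:19 am–10:35 am is disjoint → start new block.

1:29 am–1:56 am, 4:12 am–7:48 am, 10:19 am–10:35 am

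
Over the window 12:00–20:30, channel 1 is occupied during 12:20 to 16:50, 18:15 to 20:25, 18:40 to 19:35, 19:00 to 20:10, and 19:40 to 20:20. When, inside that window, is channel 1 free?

12:00-12:20, 16:50-18:15, 20:25-20:30

After merging, the occupied span is 12:20-16:50, 18:15-20:25.
Uncovered inside 12:00-20:30: 12:00-12:20, 16:50-18:15, 20:25-20:30.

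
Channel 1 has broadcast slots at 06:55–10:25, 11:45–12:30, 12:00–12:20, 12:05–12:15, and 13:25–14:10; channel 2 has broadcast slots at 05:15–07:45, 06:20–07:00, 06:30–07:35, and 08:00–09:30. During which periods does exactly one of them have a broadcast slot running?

Merge the first list: 06:55–10:25, 11:45–12:30, 13:25–14:10.
Merge the second list: 05:15–07:45, 08:00–09:30.
Only in the first: 07:45–08:00, 09:30–10:25, 11:45–12:30, 13:25–14:10.
Only in the second: 05:15–06:55.
Together these are the periods covered by exactly one.

05:15–06:55, 07:45–08:00, 09:30–10:25, 11:45–12:30, 13:25–14:10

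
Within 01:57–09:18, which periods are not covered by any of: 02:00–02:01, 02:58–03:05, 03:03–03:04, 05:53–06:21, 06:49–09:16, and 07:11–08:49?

01:57–02:00, 02:01–02:58, 03:05–05:53, 06:21–06:49, 09:16–09:18

Covered (merged): 02:00–02:01, 02:58–03:05, 05:53–06:21, 06:49–09:16.
Complement within 01:57–09:18: 01:57–02:00, 02:01–02:58, 03:05–05:53, 06:21–06:49, 09:16–09:18.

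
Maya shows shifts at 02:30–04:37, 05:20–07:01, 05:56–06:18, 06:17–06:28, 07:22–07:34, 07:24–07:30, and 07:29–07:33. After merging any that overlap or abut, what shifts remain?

05:20-07:01 is disjoint → start new block.
05:56-06:18 overlaps/touches 05:20-07:01 → extend to 05:20-07:01.
06:17-06:28 overlaps/touches 05:20-07:01 → extend to 05:20-07:01.
07:22-07:34 is disjoint → start new block.
07:24-07:30 overlaps/touches 07:22-07:34 → extend to 07:22-07:34.
07:29-07:33 overlaps/touches 07:22-07:34 → extend to 07:22-07:34.

02:30-04:37, 05:20-07:01, 07:22-07:34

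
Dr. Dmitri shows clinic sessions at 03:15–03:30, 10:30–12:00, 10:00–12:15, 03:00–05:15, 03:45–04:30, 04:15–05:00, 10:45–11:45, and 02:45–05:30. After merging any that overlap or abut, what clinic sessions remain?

02:45-05:30, 10:00-12:15

Sort by start: 02:45-05:30, 03:00-05:15, 03:15-03:30, 03:45-04:30, 04:15-05:00, 10:00-12:15, 10:30-12:00, 10:45-11:45.
03:00-05:15 overlaps/touches 02:45-05:30 → extend to 02:45-05:30.
03:15-03:30 overlaps/touches 02:45-05:30 → extend to 02:45-05:30.
03:45-04:30 overlaps/touches 02:45-05:30 → extend to 02:45-05:30.
04:15-05:00 overlaps/touches 02:45-05:30 → extend to 02:45-05:30.
10:00-12:15 is disjoint → start new block.
10:30-12:00 overlaps/touches 10:00-12:15 → extend to 10:00-12:15.
10:45-11:45 overlaps/touches 10:00-12:15 → extend to 10:00-12:15.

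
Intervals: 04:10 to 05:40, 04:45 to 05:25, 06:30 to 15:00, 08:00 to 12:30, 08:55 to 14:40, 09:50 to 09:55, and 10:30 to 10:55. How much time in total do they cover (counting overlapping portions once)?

10 h

Merged: 04:10–05:40, 06:30–15:00.
Lengths: 1 h 30 min + 8 h 30 min = 10 h.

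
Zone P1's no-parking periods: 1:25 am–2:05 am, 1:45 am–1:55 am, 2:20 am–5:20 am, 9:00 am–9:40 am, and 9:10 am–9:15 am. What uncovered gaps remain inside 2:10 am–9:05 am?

Covered (merged): 1:25 am–2:05 am, 2:20 am–5:20 am, 9:00 am–9:40 am.
Uncovered inside 2:10 am–9:05 am: 2:10 am–2:20 am, 5:20 am–9:00 am.

2:10 am–2:20 am, 5:20 am–9:00 am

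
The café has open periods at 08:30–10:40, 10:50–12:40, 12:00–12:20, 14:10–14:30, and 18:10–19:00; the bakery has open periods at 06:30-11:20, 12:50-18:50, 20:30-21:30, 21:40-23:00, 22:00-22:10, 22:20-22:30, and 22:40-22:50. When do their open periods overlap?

Merge the first list: 08:30-10:40, 10:50-12:40, 14:10-14:30, 18:10-19:00.
Merge the second list: 06:30-11:20, 12:50-18:50, 20:30-21:30, 21:40-23:00.
08:30-10:40 meets the second set on 08:30-10:40.
10:50-12:40 meets the second set on 10:50-11:20.
14:10-14:30 meets the second set on 14:10-14:30.
18:10-19:00 meets the second set on 18:10-18:50.

08:30-10:40, 10:50-11:20, 14:10-14:30, 18:10-18:50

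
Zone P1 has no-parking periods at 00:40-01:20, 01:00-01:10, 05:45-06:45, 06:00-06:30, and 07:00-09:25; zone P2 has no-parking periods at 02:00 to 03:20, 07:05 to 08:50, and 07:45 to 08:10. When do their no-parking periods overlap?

First set merges to 00:40–01:20, 05:45–06:45, 07:00–09:25.
Second set merges to 02:00–03:20, 07:05–08:50.
00:40–01:20 meets no B interval.
05:45–06:45 meets no B interval.
07:00–09:25 ∩ B → 07:05–08:50.

07:05–08:50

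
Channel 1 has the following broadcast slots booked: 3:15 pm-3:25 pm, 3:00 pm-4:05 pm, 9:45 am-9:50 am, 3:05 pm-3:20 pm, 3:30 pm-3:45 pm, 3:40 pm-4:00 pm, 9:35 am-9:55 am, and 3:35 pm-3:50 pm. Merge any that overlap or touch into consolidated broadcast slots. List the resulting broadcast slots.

9:35 am-9:55 am, 3:00 pm-4:05 pm

Sort by start: 9:35 am-9:55 am, 9:45 am-9:50 am, 3:00 pm-4:05 pm, 3:05 pm-3:20 pm, 3:15 pm-3:25 pm, 3:30 pm-3:45 pm, 3:35 pm-3:50 pm, 3:40 pm-4:00 pm.
9:45 am-9:50 am overlaps/touches 9:35 am-9:55 am → extend to 9:35 am-9:55 am.
3:00 pm-4:05 pm is disjoint → start new block.
3:05 pm-3:20 pm overlaps/touches 3:00 pm-4:05 pm → extend to 3:00 pm-4:05 pm.
3:15 pm-3:25 pm overlaps/touches 3:00 pm-4:05 pm → extend to 3:00 pm-4:05 pm.
3:30 pm-3:45 pm overlaps/touches 3:00 pm-4:05 pm → extend to 3:00 pm-4:05 pm.
3:35 pm-3:50 pm overlaps/touches 3:00 pm-4:05 pm → extend to 3:00 pm-4:05 pm.
3:40 pm-4:00 pm overlaps/touches 3:00 pm-4:05 pm → extend to 3:00 pm-4:05 pm.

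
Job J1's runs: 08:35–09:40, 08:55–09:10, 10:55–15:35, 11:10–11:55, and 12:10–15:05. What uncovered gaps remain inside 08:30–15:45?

Covered (merged): 08:35–09:40, 10:55–15:35.
Gaps within 08:30–15:45: 08:30–08:35, 09:40–10:55, 15:35–15:45.

08:30–08:35, 09:40–10:55, 15:35–15:45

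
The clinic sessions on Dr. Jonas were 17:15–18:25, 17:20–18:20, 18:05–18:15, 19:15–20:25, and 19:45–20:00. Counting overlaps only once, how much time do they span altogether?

Merged: 17:15–18:25, 19:15–20:25.
Lengths: 1 h 10 min + 1 h 10 min = 2 h 20 min.

2 h 20 min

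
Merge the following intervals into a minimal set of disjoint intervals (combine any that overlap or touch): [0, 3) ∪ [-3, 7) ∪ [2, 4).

Sort by start: [-3, 7), [0, 3), [2, 4).
[0, 3) overlaps/touches [-3, 7) → extend to [-3, 7).
[2, 4) overlaps/touches [-3, 7) → extend to [-3, 7).

[-3, 7)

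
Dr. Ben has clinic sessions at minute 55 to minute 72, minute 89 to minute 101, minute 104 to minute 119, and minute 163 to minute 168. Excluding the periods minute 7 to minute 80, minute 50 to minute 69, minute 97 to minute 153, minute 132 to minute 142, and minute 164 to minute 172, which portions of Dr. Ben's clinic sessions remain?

Merge the second list: minute 7 to minute 80, minute 97 to minute 153, minute 164 to minute 172.
minute 55 to minute 72: fully covered by B → removed.
minute 89 to minute 101 minus B → minute 89 to minute 97.
minute 104 to minute 119: fully covered by B → removed.
minute 163 to minute 168 minus B → minute 163 to minute 164.

minute 89 to minute 97, minute 163 to minute 164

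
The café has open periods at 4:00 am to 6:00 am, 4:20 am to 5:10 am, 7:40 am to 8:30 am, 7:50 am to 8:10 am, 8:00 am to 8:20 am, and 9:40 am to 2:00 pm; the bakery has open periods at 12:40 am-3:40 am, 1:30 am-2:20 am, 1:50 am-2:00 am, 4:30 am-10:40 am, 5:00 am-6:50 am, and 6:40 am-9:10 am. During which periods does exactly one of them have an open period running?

12:40 am–3:40 am, 4:00 am–4:30 am, 6:00 am–7:40 am, 8:30 am–9:40 am, 10:40 am–2:00 pm

A, merged: 4:00 am–6:00 am, 7:40 am–8:30 am, 9:40 am–2:00 pm.
B, merged: 12:40 am–3:40 am, 4:30 am–10:40 am.
A but not B: 4:00 am–4:30 am, 10:40 am–2:00 pm.
B but not A: 12:40 am–3:40 am, 6:00 am–7:40 am, 8:30 am–9:40 am.
Combining gives A △ B.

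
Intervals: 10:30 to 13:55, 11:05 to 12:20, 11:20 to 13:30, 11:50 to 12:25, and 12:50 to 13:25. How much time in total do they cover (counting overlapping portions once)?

3 h 25 min

Merged: 10:30–13:55.
Length: 3 h 25 min.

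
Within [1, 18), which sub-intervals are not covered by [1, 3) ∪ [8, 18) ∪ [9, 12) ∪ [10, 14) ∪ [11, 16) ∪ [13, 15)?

[3, 8)

After merging, the occupied span is [1, 3), [8, 18).
Gaps within [1, 18): [3, 8).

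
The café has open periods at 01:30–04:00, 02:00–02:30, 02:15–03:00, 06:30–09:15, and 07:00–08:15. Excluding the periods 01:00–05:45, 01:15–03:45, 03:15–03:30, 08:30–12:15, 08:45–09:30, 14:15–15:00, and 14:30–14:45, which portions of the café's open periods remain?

06:30–08:30

Merge the first list: 01:30–04:00, 06:30–09:15.
Merge the second list: 01:00–05:45, 08:30–12:15, 14:15–15:00.
01:30–04:00: entirely removed.
06:30–09:15 \ B = 06:30–08:30.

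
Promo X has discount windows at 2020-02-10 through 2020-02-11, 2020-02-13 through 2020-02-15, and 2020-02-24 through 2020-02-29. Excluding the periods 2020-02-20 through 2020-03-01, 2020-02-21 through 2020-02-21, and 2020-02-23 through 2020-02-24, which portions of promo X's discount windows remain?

Merge the second list: 2020-02-20 through 2020-03-01.
2020-02-10 through 2020-02-11: no B overlap → unchanged.
2020-02-13 through 2020-02-15: no B overlap → unchanged.
2020-02-24 through 2020-02-29: fully covered by B → removed.

2020-02-10 through 2020-02-11, 2020-02-13 through 2020-02-15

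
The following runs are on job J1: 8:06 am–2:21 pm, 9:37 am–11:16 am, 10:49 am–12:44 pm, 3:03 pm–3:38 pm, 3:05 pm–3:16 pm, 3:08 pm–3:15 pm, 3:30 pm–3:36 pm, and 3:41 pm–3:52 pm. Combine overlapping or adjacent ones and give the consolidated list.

8:06 am-2:21 pm, 3:03 pm-3:38 pm, 3:41 pm-3:52 pm

9:37 am-11:16 am overlaps/touches 8:06 am-2:21 pm → extend to 8:06 am-2:21 pm.
10:49 am-12:44 pm overlaps/touches 8:06 am-2:21 pm → extend to 8:06 am-2:21 pm.
3:03 pm-3:38 pm is disjoint → start new block.
3:05 pm-3:16 pm overlaps/touches 3:03 pm-3:38 pm → extend to 3:03 pm-3:38 pm.
3:08 pm-3:15 pm overlaps/touches 3:03 pm-3:38 pm → extend to 3:03 pm-3:38 pm.
3:30 pm-3:36 pm overlaps/touches 3:03 pm-3:38 pm → extend to 3:03 pm-3:38 pm.
3:41 pm-3:52 pm is disjoint → start new block.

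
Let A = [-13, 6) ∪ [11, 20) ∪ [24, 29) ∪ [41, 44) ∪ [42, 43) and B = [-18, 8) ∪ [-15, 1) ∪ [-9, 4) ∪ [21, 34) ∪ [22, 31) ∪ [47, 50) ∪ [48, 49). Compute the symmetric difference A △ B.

First set merges to [-13, 6), [11, 20), [24, 29), [41, 44).
Second set merges to [-18, 8), [21, 34), [47, 50).
A \ B = [11, 20), [41, 44).
B \ A = [-18, -13), [6, 8), [21, 24), [29, 34), [47, 50).
Union of the two gives the symmetric difference.

[-18, -13) ∪ [6, 8) ∪ [11, 20) ∪ [21, 24) ∪ [29, 34) ∪ [41, 44) ∪ [47, 50)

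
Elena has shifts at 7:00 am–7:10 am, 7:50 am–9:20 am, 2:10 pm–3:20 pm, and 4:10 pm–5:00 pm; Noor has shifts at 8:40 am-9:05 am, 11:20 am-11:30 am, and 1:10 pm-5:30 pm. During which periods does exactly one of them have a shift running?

A \ B = 7:00 am–7:10 am, 7:50 am–8:40 am, 9:05 am–9:20 am.
B \ A = 11:20 am–11:30 am, 1:10 pm–2:10 pm, 3:20 pm–4:10 pm, 5:00 pm–5:30 pm.
Union of the two gives the symmetric difference.

7:00 am–7:10 am, 7:50 am–8:40 am, 9:05 am–9:20 am, 11:20 am–11:30 am, 1:10 pm–2:10 pm, 3:20 pm–4:10 pm, 5:00 pm–5:30 pm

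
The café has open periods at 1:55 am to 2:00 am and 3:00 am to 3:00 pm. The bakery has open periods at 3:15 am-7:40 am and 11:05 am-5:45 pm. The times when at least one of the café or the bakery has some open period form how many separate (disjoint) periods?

A ∪ B = 1:55 am–2:00 am, 3:00 am–5:45 pm.
That is 2 disjoint pieces.

2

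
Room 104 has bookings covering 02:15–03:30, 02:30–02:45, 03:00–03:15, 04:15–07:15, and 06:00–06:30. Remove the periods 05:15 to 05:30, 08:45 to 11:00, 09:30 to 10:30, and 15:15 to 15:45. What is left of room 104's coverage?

02:15-03:30, 04:15-05:15, 05:30-07:15

A, merged: 02:15-03:30, 04:15-07:15.
B, merged: 05:15-05:30, 08:45-11:00, 15:15-15:45.
02:15-03:30: no B overlap → unchanged.
04:15-07:15 minus B → 04:15-05:15, 05:30-07:15.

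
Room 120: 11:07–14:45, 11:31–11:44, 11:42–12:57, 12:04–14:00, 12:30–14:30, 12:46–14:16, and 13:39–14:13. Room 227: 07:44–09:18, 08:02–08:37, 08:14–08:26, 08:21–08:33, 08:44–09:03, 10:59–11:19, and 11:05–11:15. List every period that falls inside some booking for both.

11:07–11:19

Merge the first list: 11:07–14:45.
Merge the second list: 07:44–09:18, 10:59–11:19.
11:07–14:45 overlaps B on 11:07–11:19.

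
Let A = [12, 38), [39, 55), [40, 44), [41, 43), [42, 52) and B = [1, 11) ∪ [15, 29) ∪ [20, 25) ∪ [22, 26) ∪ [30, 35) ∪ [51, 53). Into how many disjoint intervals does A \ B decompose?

5

A, merged: [12, 38), [39, 55).
B, merged: [1, 11), [15, 29), [30, 35), [51, 53).
A \ B = [12, 15), [29, 30), [35, 38), [39, 51), [53, 55).
That is 5 disjoint pieces.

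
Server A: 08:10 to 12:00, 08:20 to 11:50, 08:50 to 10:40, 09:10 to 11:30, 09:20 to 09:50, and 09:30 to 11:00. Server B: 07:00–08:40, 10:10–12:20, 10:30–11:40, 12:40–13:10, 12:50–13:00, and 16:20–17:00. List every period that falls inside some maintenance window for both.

08:10-08:40, 10:10-12:00

First set merges to 08:10-12:00.
Second set merges to 07:00-08:40, 10:10-12:20, 12:40-13:10, 16:20-17:00.
08:10-12:00 meets the second set on 08:10-08:40, 10:10-12:00.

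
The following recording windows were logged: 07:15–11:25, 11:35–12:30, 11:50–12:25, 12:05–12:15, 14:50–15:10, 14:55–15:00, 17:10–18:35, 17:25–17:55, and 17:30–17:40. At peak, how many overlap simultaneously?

At 12:05, 3 of the intervals are simultaneously active.
No point has more.

3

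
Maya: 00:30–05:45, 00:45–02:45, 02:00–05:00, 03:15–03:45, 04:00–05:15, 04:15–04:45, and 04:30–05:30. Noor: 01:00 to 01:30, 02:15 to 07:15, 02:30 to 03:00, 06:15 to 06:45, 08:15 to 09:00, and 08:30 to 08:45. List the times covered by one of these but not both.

00:30–01:00, 01:30–02:15, 05:45–07:15, 08:15–09:00

A, merged: 00:30–05:45.
B, merged: 01:00–01:30, 02:15–07:15, 08:15–09:00.
Only in the first: 00:30–01:00, 01:30–02:15.
Only in the second: 05:45–07:15, 08:15–09:00.
Together these are the periods covered by exactly one.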